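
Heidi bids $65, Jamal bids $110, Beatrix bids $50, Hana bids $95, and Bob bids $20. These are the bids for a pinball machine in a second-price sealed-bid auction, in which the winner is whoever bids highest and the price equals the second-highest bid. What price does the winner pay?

Price paid: $95.

Ranking the bids: Jamal $110; Hana $95; Heidi $65; Beatrix $50; Bob $20.
Jamal is the highest bidder, so Jamal wins.
Under the second-price rule, the price is the second-highest bid: $95.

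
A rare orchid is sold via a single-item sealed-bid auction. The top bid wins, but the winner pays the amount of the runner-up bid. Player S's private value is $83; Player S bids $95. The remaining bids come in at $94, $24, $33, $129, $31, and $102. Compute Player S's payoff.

Highest competing bid: $129.
Player S's bid $95 is not the highest, so Player S loses, pays nothing, and earns zero payoff.

$0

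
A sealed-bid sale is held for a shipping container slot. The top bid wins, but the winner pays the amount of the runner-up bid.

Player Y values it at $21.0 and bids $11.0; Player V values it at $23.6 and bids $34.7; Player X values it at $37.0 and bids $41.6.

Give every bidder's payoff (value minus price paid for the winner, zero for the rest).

Payoffs: Player Y $0.0, Player V $0.0, Player X $2.3.

Ordered from highest: Player X $41.6 > Player V $34.7 > Player Y $11.0.
Player X has the top bid and wins; the price is the second-highest bid, $34.7.
Player X's payoff = $37.0 − $34.7 = $2.3. All other bidders lose, so their payoff is 0.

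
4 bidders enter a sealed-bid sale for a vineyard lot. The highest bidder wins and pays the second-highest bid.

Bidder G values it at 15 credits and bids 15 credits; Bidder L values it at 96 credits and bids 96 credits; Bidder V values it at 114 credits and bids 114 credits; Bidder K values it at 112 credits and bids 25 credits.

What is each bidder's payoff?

Sorted high to low: Bidder V 114 credits > Bidder L 96 credits > Bidder K 25 credits > Bidder G 15 credits.
Bidder V has the top bid and wins; the price is the second-highest bid, 96 credits.
Bidder V's payoff = 114 credits − 96 credits = 18 credits. All other bidders lose, so their payoff is 0.

Payoffs: Bidder G 0 credits, Bidder L 0 credits, Bidder V 18 credits, Bidder K 0 credits.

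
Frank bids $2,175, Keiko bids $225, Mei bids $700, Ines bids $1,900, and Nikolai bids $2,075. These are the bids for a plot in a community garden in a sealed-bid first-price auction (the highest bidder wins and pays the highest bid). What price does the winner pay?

The winner pays $2,175.

Ordered from highest: Frank $2,175 > Nikolai $2,075 > Ines $1,900 > Mei $700 > Keiko $225.
Frank is the highest bidder, so Frank wins.
Under the first-price rule, the price is the highest bid: $2,175.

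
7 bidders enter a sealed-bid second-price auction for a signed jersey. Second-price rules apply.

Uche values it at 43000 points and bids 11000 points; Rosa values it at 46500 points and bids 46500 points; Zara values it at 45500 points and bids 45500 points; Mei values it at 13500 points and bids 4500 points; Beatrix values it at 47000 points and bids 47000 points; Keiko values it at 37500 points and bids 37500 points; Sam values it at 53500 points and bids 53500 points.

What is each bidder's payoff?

Ordered from highest: Sam 53500 points; Beatrix 47000 points; Rosa 46500 points; Zara 45500 points; Keiko 37500 points; Uche 11000 points; Mei 4500 points.
Sam has the top bid and wins; the price is the second-highest bid, 47000 points.
Sam's payoff = 53500 points − 47000 points = 6500 points. All other bidders lose, so their payoff is 0.

Payoffs: Uche 0 points, Rosa 0 points, Zara 0 points, Mei 0 points, Beatrix 0 points, Keiko 0 points, Sam 6500 points.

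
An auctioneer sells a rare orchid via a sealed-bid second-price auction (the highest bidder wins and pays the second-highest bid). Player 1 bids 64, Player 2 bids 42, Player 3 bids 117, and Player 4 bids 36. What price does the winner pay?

Price paid: 64.

Sorted high to low: Player 3 117; Player 1 64; Player 2 42; Player 4 36.
Player 3 is the highest bidder, so Player 3 wins.
Under the second-price rule, the price is the second-highest bid: 64.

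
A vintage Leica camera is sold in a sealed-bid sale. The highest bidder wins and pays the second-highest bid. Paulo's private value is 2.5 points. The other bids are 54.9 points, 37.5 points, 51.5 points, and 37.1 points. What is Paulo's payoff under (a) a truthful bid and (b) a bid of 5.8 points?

The highest competing bid is 54.9 points.
Bidding truthfully at 2.5 points: the top bid is 54.9 points (a rival), so Paulo loses. Payoff = 0.0 points.
Bidding 5.8 points: the top bid is 54.9 points (a rival), so Paulo loses. Payoff = 0.0 points.
The bid only affects whether you win, not the price — here both bids land on the same side of the top rival bid, so the deviation is payoff-neutral.

Truthful: 0.0 points; alternative: 0.0 points.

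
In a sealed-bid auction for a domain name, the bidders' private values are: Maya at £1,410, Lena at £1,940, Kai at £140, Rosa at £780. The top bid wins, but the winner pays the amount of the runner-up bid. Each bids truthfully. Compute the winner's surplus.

Winner's surplus: £530.

Ranking the bids: Lena £1,940; Maya £1,410; Rosa £780; Kai £140.
Lena wins with the top bid and pays the second-highest, £1,410.
Surplus = £1,940 − £1,410 = £530.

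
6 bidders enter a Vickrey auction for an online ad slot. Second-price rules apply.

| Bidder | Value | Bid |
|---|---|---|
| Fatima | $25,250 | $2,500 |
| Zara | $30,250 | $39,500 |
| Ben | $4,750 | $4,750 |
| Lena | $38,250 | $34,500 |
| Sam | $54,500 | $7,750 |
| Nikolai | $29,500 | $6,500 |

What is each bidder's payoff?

Payoffs: Fatima $0, Zara -$4,250, Ben $0, Lena $0, Sam $0, Nikolai $0.

Bids in descending order: Zara $39,500 > Lena $34,500 > Sam $7,750 > Nikolai $6,500 > Ben $4,750 > Fatima $2,500.
Zara has the top bid and wins; the price is the second-highest bid, $34,500.
Zara's payoff = $30,250 − $34,500 = -$4,250. All other bidders lose, so their payoff is 0.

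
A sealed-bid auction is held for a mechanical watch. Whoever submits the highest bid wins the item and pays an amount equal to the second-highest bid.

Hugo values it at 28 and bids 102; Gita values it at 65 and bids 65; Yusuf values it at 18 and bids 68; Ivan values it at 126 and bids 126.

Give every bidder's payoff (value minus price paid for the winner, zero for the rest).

Ranking the bids: Ivan 126; Hugo 102; Yusuf 68; Gita 65.
Ivan has the top bid and wins; the price is the second-highest bid, 102.
Ivan's payoff = 126 − 102 = 24. All other bidders lose, so their payoff is 0.

Hugo 0, Gita 0, Yusuf 0, Ivan 24.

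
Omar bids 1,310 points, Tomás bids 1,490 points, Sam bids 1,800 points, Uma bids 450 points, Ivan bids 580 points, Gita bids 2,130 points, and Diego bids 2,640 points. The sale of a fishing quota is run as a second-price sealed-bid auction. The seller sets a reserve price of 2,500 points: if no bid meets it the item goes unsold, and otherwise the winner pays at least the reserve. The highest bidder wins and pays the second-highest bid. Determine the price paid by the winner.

2,500 points

Bids in descending order: Diego 2,640 points > Gita 2,130 points > Sam 1,800 points > Tomás 1,490 points > Omar 1,310 points > Ivan 580 points > Uma 450 points.
Diego has the highest bid, so Diego wins.
The second-highest bid is 2,130 points, but the reserve 2,500 points is higher, so the price is the reserve.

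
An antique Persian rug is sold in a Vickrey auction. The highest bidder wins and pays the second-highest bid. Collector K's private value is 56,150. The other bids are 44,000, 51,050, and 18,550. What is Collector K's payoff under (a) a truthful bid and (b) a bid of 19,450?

The highest competing bid is 51,050.
Bidding truthfully at 56,150: Collector K has the top bid, wins, and pays the second-highest bid 51,050. Payoff = 56,150 − 51,050 = 5,100.
Bidding 19,450: the top bid is 51,050 (a rival), so Collector K loses. Payoff = 0.
Deviating from a truthful bid can only lose payoff in a second-price auction — never gain.

(a) 5,100  (b) 0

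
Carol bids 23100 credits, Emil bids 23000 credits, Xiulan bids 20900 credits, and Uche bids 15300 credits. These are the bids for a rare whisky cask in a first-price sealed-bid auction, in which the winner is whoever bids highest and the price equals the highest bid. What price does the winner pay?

Price paid: 23100 credits.

Bids in descending order: Carol 23100 credits, then Emil 23000 credits, then Xiulan 20900 credits, then Uche 15300 credits.
Carol is the highest bidder, so Carol wins.
Under the first-price rule, the price is the highest bid: 23100 credits.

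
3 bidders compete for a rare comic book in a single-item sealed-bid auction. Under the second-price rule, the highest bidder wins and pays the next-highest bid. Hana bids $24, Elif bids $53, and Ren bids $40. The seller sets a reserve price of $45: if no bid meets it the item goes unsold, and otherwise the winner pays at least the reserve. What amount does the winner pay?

Bids in descending order: Elif $53; Ren $40; Hana $24.
Elif has the highest bid, so Elif wins.
The second-highest bid is $40, but the reserve $45 is higher, so the price is the reserve.

Price paid: $45.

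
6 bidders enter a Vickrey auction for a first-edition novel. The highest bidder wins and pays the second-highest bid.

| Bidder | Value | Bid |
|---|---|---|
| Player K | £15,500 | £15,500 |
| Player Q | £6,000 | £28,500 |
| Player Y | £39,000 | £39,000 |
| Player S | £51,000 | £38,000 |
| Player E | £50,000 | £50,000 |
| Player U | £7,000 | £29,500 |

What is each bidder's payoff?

Payoffs: Player K £0, Player Q £0, Player Y £0, Player S £0, Player E £11,000, Player U £0.

Ranking the bids: Player E £50,000, then Player Y £39,000, then Player S £38,000, then Player U £29,500, then Player Q £28,500, then Player K £15,500.
Player E has the top bid and wins; the price is the second-highest bid, £39,000.
Player E's payoff = £50,000 − £39,000 = £11,000. All other bidders lose, so their payoff is 0.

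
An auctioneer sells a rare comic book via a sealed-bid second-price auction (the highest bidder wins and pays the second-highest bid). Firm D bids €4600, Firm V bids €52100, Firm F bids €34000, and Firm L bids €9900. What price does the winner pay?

The winner pays €34000.

Ranking the bids: Firm V €52100; Firm F €34000; Firm L €9900; Firm D €4600.
Firm V is the highest bidder, so Firm V wins.
Under the second-price rule, the price is the second-highest bid: €34000.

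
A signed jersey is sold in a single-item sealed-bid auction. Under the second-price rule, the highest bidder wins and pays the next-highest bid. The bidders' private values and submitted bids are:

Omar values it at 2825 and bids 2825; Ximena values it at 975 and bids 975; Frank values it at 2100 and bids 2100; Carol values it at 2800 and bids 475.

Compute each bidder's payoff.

Ordered from highest: Omar 2825 > Frank 2100 > Ximena 975 > Carol 475.
Omar has the top bid and wins; the price is the second-highest bid, 2100.
Omar's payoff = 2825 − 2100 = 725. All other bidders lose, so their payoff is 0.

Payoffs: Omar 725, Ximena 0, Frank 0, Carol 0.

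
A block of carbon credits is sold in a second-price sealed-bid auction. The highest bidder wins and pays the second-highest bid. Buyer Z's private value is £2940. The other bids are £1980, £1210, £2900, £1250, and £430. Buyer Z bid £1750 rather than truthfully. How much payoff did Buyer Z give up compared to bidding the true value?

Regret: £40.

The highest competing bid is £2900.
Bidding truthfully at £2940: Buyer Z has the top bid, wins, and pays the second-highest bid £2900. Payoff = £2940 − £2900 = £40.
Bidding £1750: the top bid is £2900 (a rival), so Buyer Z loses. Payoff = £0.
Regret = truthful payoff − actual payoff = £40 − £0 = £40.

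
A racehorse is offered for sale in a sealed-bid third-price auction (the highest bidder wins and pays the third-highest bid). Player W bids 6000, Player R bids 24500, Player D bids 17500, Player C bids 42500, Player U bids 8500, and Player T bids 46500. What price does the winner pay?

Ranking the bids: Player T 46500 > Player C 42500 > Player R 24500 > Player D 17500 > Player U 8500 > Player W 6000.
Player T is the highest bidder, so Player T wins.
Under the third-price rule, the price is the third-highest bid: 24500.

Price paid: 24500.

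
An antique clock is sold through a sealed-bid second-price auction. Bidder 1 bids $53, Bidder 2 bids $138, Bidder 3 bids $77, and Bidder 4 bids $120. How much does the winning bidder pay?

Ranking the bids: Bidder 2 $138 > Bidder 4 $120 > Bidder 3 $77 > Bidder 1 $53.
Bidder 2 has the highest bid, so Bidder 2 wins.
The second-highest bid is $120, so that is what Bidder 2 pays.

The winner pays $120.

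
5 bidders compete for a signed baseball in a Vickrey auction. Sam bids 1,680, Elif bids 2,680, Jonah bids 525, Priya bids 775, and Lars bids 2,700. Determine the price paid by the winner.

The winner pays 2,680.

Sorted high to low: Lars 2,700 > Elif 2,680 > Sam 1,680 > Priya 775 > Jonah 525.
Lars has the highest bid, so Lars wins.
The second-highest bid is 2,680, so that is what Lars pays.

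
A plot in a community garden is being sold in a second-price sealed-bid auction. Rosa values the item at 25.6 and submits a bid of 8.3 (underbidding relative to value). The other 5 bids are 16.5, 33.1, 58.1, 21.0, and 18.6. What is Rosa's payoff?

Payoff = 0.0.

Highest competing bid: 58.1.
Rosa's bid 8.3 is not the highest, so Rosa loses, pays nothing, and earns zero payoff.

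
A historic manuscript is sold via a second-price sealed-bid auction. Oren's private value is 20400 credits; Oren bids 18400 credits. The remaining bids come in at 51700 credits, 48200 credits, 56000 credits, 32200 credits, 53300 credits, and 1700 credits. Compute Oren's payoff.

Highest competing bid: 56000 credits.
Oren's bid 18400 credits is not the highest, so Oren loses, pays nothing, and earns zero payoff.

Oren's payoff: 0 credits.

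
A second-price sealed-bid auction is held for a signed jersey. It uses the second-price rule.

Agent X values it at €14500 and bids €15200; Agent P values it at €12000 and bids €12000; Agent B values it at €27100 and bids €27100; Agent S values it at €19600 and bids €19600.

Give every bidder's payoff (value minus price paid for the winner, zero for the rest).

Agent X €0, Agent P €0, Agent B €7500, Agent S €0.

Ranking the bids: Agent B €27100 > Agent S €19600 > Agent X €15200 > Agent P €12000.
Agent B has the top bid and wins; the price is the second-highest bid, €19600.
Agent B's payoff = €27100 − €19600 = €7500. All other bidders lose, so their payoff is 0.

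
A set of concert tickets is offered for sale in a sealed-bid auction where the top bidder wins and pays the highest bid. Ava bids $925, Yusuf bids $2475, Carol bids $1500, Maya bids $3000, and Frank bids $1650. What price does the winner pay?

Price paid: $3000.

Bids in descending order: Maya $3000; Yusuf $2475; Frank $1650; Carol $1500; Ava $925.
Maya is the highest bidder, so Maya wins.
Under the first-price rule, the price is the highest bid: $3000.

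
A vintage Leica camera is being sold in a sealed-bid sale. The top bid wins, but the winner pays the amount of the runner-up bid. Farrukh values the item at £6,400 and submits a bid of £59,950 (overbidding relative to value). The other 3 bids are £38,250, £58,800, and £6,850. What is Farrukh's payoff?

Highest competing bid: £58,800.
Farrukh's bid £59,950 is the highest overall, so Farrukh wins and pays the second-highest bid, £58,800.
Payoff = value − price = £6,400 − £58,800 = -£52,400.

Payoff = -£52,400.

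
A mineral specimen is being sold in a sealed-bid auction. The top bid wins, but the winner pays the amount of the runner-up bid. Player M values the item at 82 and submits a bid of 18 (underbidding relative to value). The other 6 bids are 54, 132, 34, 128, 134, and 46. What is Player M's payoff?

Payoff = 0.

Highest competing bid: 134.
Player M's bid 18 is not the highest, so Player M loses, pays nothing, and earns zero payoff.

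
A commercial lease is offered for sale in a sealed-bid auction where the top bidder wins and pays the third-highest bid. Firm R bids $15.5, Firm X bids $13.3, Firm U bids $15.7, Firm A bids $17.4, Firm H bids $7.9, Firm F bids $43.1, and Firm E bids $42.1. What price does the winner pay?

Ranking the bids: Firm F $43.1 > Firm E $42.1 > Firm A $17.4 > Firm U $15.7 > Firm R $15.5 > Firm X $13.3 > Firm H $7.9.
Firm F is the highest bidder, so Firm F wins.
Under the third-price rule, the price is the third-highest bid: $17.4.

Price paid: $17.4.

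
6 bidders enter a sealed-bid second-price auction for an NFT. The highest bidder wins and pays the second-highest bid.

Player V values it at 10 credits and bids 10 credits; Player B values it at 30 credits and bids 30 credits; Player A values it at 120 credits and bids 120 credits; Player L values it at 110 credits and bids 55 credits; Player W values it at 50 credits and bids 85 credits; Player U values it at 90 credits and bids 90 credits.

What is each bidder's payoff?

Payoffs: Player V 0 credits, Player B 0 credits, Player A 30 credits, Player L 0 credits, Player W 0 credits, Player U 0 credits.

Bids in descending order: Player A 120 credits > Player U 90 credits > Player W 85 credits > Player L 55 credits > Player B 30 credits > Player V 10 credits.
Player A has the top bid and wins; the price is the second-highest bid, 90 credits.
Player A's payoff = 120 credits − 90 credits = 30 credits. All other bidders lose, so their payoff is 0.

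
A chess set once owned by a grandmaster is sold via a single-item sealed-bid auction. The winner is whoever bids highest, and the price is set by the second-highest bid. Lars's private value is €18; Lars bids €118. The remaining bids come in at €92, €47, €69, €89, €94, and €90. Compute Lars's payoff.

Lars's payoff: -€76.

Highest competing bid: €94.
Lars's bid €118 is the highest overall, so Lars wins and pays the second-highest bid, €94.
Payoff = value − price = €18 − €94 = -€76.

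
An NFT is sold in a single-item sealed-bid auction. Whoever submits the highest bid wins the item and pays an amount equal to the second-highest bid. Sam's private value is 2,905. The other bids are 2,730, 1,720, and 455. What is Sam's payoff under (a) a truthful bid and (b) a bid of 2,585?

The highest competing bid is 2,730.
Bidding truthfully at 2,905: Sam has the top bid, wins, and pays the second-highest bid 2,730. Payoff = 2,905 − 2,730 = 175.
Bidding 2,585: the top bid is 2,730 (a rival), so Sam loses. Payoff = 0.

Truthful: 175; alternative: 0.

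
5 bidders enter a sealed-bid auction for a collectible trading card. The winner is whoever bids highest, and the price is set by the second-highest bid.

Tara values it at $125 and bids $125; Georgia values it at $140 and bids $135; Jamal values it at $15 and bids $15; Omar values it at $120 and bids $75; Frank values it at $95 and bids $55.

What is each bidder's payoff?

Payoffs: Tara $0, Georgia $15, Jamal $0, Omar $0, Frank $0.

Bids in descending order: Georgia $135, then Tara $125, then Omar $75, then Frank $55, then Jamal $15.
Georgia has the top bid and wins; the price is the second-highest bid, $125.
Georgia's payoff = $140 − $125 = $15. All other bidders lose, so their payoff is 0.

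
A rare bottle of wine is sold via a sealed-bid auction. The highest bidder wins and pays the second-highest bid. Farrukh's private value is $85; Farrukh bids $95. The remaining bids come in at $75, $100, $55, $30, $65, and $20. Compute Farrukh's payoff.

Payoff = $0.

Highest competing bid: $100.
Farrukh's bid $95 is not the highest, so Farrukh loses, pays nothing, and earns zero payoff.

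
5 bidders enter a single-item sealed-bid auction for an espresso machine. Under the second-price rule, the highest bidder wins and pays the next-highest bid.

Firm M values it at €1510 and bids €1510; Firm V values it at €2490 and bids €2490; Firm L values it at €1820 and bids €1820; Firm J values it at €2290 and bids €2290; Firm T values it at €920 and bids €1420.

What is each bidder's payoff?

Payoffs: Firm M €0, Firm V €200, Firm L €0, Firm J €0, Firm T €0.

Ranking the bids: Firm V €2490; Firm J €2290; Firm L €1820; Firm M €1510; Firm T €1420.
Firm V has the top bid and wins; the price is the second-highest bid, €2290.
Firm V's payoff = €2490 − €2290 = €200. All other bidders lose, so their payoff is 0.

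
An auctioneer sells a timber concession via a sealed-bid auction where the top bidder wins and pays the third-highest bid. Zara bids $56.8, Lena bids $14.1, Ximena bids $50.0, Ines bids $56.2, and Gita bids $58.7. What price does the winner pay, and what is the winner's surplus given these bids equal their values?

The winner pays $56.2 for a surplus of $2.5.

Sorted high to low: Gita $58.7; Zara $56.8; Ines $56.2; Ximena $50.0; Lena $14.1.
Gita is the highest bidder, so Gita wins.
Under the third-price rule, the price is the third-highest bid: $56.2.
Surplus = $58.7 − $56.2 = $2.5.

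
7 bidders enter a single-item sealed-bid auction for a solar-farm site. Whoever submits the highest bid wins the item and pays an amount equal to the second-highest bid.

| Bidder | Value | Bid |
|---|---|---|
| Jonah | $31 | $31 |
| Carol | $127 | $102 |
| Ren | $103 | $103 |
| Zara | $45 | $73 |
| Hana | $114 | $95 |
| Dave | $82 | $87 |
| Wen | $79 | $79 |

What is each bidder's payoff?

Jonah $0, Carol $0, Ren $1, Zara $0, Hana $0, Dave $0, Wen $0.

Bids in descending order: Ren $103 > Carol $102 > Hana $95 > Dave $87 > Wen $79 > Zara $73 > Jonah $31.
Ren has the top bid and wins; the price is the second-highest bid, $102.
Ren's payoff = $103 − $102 = $1. All other bidders lose, so their payoff is 0.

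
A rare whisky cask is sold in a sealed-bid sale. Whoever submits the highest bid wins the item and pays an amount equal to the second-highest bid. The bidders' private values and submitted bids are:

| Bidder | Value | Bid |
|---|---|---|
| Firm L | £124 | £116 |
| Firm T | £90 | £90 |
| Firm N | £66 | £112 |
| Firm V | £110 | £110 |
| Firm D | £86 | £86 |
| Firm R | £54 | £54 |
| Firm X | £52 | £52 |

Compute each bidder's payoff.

Firm L £12, Firm T £0, Firm N £0, Firm V £0, Firm D £0, Firm R £0, Firm X £0.

Sorted high to low: Firm L £116, then Firm N £112, then Firm V £110, then Firm T £90, then Firm D £86, then Firm R £54, then Firm X £52.
Firm L has the top bid and wins; the price is the second-highest bid, £112.
Firm L's payoff = £124 − £112 = £12. All other bidders lose, so their payoff is 0.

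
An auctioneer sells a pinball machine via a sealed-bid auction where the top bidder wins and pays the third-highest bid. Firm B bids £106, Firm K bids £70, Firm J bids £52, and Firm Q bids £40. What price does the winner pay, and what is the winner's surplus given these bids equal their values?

The winner pays £52 for a surplus of £54.

Ranking the bids: Firm B £106; Firm K £70; Firm J £52; Firm Q £40.
Firm B is the highest bidder, so Firm B wins.
Under the third-price rule, the price is the third-highest bid: £52.
Surplus = £106 − £52 = £54.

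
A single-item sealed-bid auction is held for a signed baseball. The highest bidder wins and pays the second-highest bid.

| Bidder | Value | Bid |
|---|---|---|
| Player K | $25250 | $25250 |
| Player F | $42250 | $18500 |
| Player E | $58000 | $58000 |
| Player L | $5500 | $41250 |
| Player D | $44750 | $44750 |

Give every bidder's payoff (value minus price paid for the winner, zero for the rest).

Player K $0, Player F $0, Player E $13250, Player L $0, Player D $0.

Sorted high to low: Player E $58000, then Player D $44750, then Player L $41250, then Player K $25250, then Player F $18500.
Player E has the top bid and wins; the price is the second-highest bid, $44750.
Player E's payoff = $58000 − $44750 = $13250. All other bidders lose, so their payoff is 0.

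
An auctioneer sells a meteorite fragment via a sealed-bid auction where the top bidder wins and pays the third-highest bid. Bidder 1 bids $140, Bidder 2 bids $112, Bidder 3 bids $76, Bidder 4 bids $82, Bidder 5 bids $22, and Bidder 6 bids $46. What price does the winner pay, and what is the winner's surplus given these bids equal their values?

Bids in descending order: Bidder 1 $140, then Bidder 2 $112, then Bidder 4 $82, then Bidder 3 $76, then Bidder 6 $46, then Bidder 5 $22.
Bidder 1 is the highest bidder, so Bidder 1 wins.
Under the third-price rule, the price is the third-highest bid: $82.
Surplus = $140 − $82 = $58.

The winner pays $82 for a surplus of $58.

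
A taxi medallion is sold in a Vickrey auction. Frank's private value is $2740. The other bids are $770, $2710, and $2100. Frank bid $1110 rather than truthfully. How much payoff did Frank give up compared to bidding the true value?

$30

The highest competing bid is $2710.
Bidding truthfully at $2740: Frank has the top bid, wins, and pays the second-highest bid $2710. Payoff = $2740 − $2710 = $30.
Bidding $1110: the top bid is $2710 (a rival), so Frank loses. Payoff = $0.
Regret = truthful payoff − actual payoff = $30 − $0 = $30.
Deviating from a truthful bid can only lose payoff in a second-price auction — never gain.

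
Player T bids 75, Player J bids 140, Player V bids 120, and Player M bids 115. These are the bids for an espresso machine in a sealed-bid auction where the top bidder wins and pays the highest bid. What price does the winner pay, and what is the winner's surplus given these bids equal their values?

Ordered from highest: Player J 140; Player V 120; Player M 115; Player T 75.
Player J is the highest bidder, so Player J wins.
Under the first-price rule, the price is the highest bid: 140.
Surplus = 140 − 140 = 0.

Price 140; surplus 0.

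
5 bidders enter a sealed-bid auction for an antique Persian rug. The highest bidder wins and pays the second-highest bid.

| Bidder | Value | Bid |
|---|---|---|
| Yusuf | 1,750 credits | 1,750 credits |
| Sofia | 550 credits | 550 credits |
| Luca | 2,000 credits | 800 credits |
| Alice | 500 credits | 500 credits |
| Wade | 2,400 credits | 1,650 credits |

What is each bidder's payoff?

Ordered from highest: Yusuf 1,750 credits, then Wade 1,650 credits, then Luca 800 credits, then Sofia 550 credits, then Alice 500 credits.
Yusuf has the top bid and wins; the price is the second-highest bid, 1,650 credits.
Yusuf's payoff = 1,750 credits − 1,650 credits = 100 credits. All other bidders lose, so their payoff is 0.

Payoffs: Yusuf 100 credits, Sofia 0 credits, Luca 0 credits, Alice 0 credits, Wade 0 credits.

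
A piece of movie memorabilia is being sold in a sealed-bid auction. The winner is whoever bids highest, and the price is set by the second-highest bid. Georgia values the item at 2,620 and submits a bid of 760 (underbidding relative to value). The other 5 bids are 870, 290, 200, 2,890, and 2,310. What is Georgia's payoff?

0

Highest competing bid: 2,890.
Georgia's bid 760 is not the highest, so Georgia loses, pays nothing, and earns zero payoff.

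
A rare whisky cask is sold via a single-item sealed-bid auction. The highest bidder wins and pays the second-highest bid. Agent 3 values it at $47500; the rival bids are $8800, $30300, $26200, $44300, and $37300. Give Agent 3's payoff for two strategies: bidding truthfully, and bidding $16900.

The highest competing bid is $44300.
Bidding truthfully at $47500: Agent 3 has the top bid, wins, and pays the second-highest bid $44300. Payoff = $47500 − $44300 = $3200.
Bidding $16900: the top bid is $44300 (a rival), so Agent 3 loses. Payoff = $0.
This is the dominant-strategy logic: truthful bidding weakly beats any alternative.

Truthful: $3200; alternative: $0.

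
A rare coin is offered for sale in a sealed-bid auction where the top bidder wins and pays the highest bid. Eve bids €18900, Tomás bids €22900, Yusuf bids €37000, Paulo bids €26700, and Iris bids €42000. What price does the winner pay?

Ranking the bids: Iris €42000; Yusuf €37000; Paulo €26700; Tomás €22900; Eve €18900.
Iris is the highest bidder, so Iris wins.
Under the first-price rule, the price is the highest bid: €42000.

€42000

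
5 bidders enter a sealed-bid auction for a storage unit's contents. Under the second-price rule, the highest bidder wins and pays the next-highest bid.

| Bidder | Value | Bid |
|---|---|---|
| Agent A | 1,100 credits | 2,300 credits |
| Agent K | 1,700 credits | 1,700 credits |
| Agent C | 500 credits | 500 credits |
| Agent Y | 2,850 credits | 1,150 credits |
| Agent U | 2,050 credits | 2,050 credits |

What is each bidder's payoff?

Agent A -950 credits, Agent K 0 credits, Agent C 0 credits, Agent Y 0 credits, Agent U 0 credits.

Bids in descending order: Agent A 2,300 credits, then Agent U 2,050 credits, then Agent K 1,700 credits, then Agent Y 1,150 credits, then Agent C 500 credits.
Agent A has the top bid and wins; the price is the second-highest bid, 2,050 credits.
Agent A's payoff = 1,100 credits − 2,050 credits = -950 credits. All other bidders lose, so their payoff is 0.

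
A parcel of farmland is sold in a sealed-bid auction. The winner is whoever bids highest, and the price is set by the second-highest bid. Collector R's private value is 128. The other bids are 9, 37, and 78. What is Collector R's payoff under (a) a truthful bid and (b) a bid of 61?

Truthful: 50; alternative: 0.

The highest competing bid is 78.
Bidding truthfully at 128: Collector R has the top bid, wins, and pays the second-highest bid 78. Payoff = 128 − 78 = 50.
Bidding 61: the top bid is 78 (a rival), so Collector R loses. Payoff = 0.
Deviating from a truthful bid can only lose payoff in a second-price auction — never gain.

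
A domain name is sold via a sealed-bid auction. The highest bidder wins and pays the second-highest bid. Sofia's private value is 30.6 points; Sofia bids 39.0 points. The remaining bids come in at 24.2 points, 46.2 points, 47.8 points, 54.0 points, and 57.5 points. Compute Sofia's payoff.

Sofia's payoff: 0.0 points.

Highest competing bid: 57.5 points.
Sofia's bid 39.0 points is not the highest, so Sofia loses, pays nothing, and earns zero payoff.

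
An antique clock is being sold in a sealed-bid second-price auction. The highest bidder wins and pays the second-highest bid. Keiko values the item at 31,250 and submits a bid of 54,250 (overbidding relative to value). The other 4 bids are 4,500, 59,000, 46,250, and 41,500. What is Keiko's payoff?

0

Highest competing bid: 59,000.
Keiko's bid 54,250 is not the highest, so Keiko loses, pays nothing, and earns zero payoff.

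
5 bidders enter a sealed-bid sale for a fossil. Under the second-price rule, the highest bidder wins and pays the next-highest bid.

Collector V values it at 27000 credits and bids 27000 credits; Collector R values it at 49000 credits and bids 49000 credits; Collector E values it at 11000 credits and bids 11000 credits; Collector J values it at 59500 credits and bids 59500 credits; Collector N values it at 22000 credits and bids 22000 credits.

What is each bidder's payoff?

Bids in descending order: Collector J 59500 credits, then Collector R 49000 credits, then Collector V 27000 credits, then Collector N 22000 credits, then Collector E 11000 credits.
Collector J has the top bid and wins; the price is the second-highest bid, 49000 credits.
Collector J's payoff = 59500 credits − 49000 credits = 10500 credits. All other bidders lose, so their payoff is 0.

Payoffs: Collector V 0 credits, Collector R 0 credits, Collector E 0 credits, Collector J 10500 credits, Collector N 0 credits.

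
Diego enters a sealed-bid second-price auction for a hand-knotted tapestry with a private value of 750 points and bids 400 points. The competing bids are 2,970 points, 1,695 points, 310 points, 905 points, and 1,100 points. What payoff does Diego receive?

Highest competing bid: 2,970 points.
Diego's bid 400 points is not the highest, so Diego loses, pays nothing, and earns zero payoff.

0 points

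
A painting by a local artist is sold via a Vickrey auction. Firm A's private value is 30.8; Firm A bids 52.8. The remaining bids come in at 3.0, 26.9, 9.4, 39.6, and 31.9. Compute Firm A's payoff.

Payoff = -8.8.

Highest competing bid: 39.6.
Firm A's bid 52.8 is the highest overall, so Firm A wins and pays the second-highest bid, 39.6.
Payoff = value − price = 30.8 − 39.6 = -8.8.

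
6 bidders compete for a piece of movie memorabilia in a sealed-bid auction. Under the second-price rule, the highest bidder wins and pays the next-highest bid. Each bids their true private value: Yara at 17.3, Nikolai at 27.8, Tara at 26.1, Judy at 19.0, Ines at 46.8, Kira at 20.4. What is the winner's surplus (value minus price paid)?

19.0

Bids in descending order: Ines 46.8; Nikolai 27.8; Tara 26.1; Kira 20.4; Judy 19.0; Yara 17.3.
Ines wins with the top bid and pays the second-highest, 27.8.
Surplus = 46.8 − 27.8 = 19.0.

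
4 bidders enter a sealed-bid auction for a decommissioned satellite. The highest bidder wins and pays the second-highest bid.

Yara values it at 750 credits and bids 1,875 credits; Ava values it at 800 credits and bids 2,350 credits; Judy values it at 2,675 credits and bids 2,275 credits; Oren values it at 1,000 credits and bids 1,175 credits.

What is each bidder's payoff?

Ranking the bids: Ava 2,350 credits, then Judy 2,275 credits, then Yara 1,875 credits, then Oren 1,175 credits.
Ava has the top bid and wins; the price is the second-highest bid, 2,275 credits.
Ava's payoff = 800 credits − 2,275 credits = -1,475 credits. All other bidders lose, so their payoff is 0.

Payoffs: Yara 0 credits, Ava -1,475 credits, Judy 0 credits, Oren 0 credits.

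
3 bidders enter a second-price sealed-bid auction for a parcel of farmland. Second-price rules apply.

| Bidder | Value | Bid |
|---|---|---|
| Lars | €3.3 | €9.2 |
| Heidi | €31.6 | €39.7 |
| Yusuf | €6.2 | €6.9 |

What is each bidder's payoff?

Payoffs: Lars €0.0, Heidi €22.4, Yusuf €0.0.

Bids in descending order: Heidi €39.7, then Lars €9.2, then Yusuf €6.9.
Heidi has the top bid and wins; the price is the second-highest bid, €9.2.
Heidi's payoff = €31.6 − €9.2 = €22.4. All other bidders lose, so their payoff is 0.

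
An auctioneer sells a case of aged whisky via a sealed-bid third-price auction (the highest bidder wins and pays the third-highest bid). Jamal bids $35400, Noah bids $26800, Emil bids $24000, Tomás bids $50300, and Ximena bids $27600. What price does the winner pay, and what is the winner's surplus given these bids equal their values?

Ranking the bids: Tomás $50300 > Jamal $35400 > Ximena $27600 > Noah $26800 > Emil $24000.
Tomás is the highest bidder, so Tomás wins.
Under the third-price rule, the price is the third-highest bid: $27600.
Surplus = $50300 − $27600 = $22700.

The winner pays $27600 for a surplus of $22700.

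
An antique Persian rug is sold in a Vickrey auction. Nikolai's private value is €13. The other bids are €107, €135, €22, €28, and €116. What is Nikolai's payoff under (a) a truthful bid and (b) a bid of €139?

Truthful: €0; alternative: -€122.

The highest competing bid is €135.
Bidding truthfully at €13: the top bid is €135 (a rival), so Nikolai loses. Payoff = €0.
Bidding €139: Nikolai has the top bid, wins, and pays the second-highest bid €135. Payoff = €13 − €135 = -€122.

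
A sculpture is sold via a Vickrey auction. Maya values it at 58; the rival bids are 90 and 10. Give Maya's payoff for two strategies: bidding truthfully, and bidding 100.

(a) 0  (b) -32

The highest competing bid is 90.
Bidding truthfully at 58: the top bid is 90 (a rival), so Maya loses. Payoff = 0.
Bidding 100: Maya has the top bid, wins, and pays the second-highest bid 90. Payoff = 58 − 90 = -32.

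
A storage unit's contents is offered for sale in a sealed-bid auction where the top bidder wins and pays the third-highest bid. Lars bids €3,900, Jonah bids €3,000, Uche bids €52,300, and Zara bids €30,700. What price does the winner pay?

€3,900

Sorted high to low: Uche €52,300 > Zara €30,700 > Lars €3,900 > Jonah €3,000.
Uche is the highest bidder, so Uche wins.
Under the third-price rule, the price is the third-highest bid: €3,900.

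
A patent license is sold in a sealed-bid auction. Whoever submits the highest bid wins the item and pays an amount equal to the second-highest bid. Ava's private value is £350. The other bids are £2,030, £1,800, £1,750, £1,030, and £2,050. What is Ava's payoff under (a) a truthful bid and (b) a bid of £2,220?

Truthful: £0; alternative: -£1,700.

The highest competing bid is £2,050.
Bidding truthfully at £350: the top bid is £2,050 (a rival), so Ava loses. Payoff = £0.
Bidding £2,220: Ava has the top bid, wins, and pays the second-highest bid £2,050. Payoff = £350 − £2,050 = -£1,700.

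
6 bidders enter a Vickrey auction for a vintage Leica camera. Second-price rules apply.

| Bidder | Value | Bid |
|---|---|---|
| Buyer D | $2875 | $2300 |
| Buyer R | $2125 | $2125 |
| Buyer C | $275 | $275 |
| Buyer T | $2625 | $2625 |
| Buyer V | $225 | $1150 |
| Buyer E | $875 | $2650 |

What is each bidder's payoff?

Buyer D $0, Buyer R $0, Buyer C $0, Buyer T $0, Buyer V $0, Buyer E -$1750.

Ranking the bids: Buyer E $2650 > Buyer T $2625 > Buyer D $2300 > Buyer R $2125 > Buyer V $1150 > Buyer C $275.
Buyer E has the top bid and wins; the price is the second-highest bid, $2625.
Buyer E's payoff = $875 − $2625 = -$1750. All other bidders lose, so their payoff is 0.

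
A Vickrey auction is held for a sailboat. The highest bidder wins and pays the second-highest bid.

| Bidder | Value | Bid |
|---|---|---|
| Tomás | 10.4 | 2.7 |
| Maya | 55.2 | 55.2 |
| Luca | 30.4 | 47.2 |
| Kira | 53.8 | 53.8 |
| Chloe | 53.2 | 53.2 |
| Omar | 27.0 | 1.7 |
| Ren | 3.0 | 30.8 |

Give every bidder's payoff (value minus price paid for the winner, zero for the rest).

Sorted high to low: Maya 55.2; Kira 53.8; Chloe 53.2; Luca 47.2; Ren 30.8; Tomás 2.7; Omar 1.7.
Maya has the top bid and wins; the price is the second-highest bid, 53.8.
Maya's payoff = 55.2 − 53.8 = 1.4. All other bidders lose, so their payoff is 0.

Payoffs: Tomás 0.0, Maya 1.4, Luca 0.0, Kira 0.0, Chloe 0.0, Omar 0.0, Ren 0.0.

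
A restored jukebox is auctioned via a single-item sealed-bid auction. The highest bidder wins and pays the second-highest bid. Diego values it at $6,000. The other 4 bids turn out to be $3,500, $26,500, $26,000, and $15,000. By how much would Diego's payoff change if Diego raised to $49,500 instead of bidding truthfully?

The highest competing bid is $26,500.
Bidding truthfully at $6,000: the top bid is $26,500 (a rival), so Diego loses. Payoff = $0.
Bidding $49,500: Diego has the top bid, wins, and pays the second-highest bid $26,500. Payoff = $6,000 − $26,500 = -$20,500.
Change = -$20,500 − $0 = -$20,500.

Payoff change: -$20,500.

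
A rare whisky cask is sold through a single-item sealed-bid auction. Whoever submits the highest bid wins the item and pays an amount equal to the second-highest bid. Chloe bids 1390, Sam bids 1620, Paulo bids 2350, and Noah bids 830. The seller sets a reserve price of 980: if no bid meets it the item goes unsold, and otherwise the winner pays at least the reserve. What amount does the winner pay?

Sorted high to low: Paulo 2350, then Sam 1620, then Chloe 1390, then Noah 830.
Paulo has the highest bid, so Paulo wins.
The second-highest bid is 1620, which exceeds the reserve, so that sets the price.

The winner pays 1620.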